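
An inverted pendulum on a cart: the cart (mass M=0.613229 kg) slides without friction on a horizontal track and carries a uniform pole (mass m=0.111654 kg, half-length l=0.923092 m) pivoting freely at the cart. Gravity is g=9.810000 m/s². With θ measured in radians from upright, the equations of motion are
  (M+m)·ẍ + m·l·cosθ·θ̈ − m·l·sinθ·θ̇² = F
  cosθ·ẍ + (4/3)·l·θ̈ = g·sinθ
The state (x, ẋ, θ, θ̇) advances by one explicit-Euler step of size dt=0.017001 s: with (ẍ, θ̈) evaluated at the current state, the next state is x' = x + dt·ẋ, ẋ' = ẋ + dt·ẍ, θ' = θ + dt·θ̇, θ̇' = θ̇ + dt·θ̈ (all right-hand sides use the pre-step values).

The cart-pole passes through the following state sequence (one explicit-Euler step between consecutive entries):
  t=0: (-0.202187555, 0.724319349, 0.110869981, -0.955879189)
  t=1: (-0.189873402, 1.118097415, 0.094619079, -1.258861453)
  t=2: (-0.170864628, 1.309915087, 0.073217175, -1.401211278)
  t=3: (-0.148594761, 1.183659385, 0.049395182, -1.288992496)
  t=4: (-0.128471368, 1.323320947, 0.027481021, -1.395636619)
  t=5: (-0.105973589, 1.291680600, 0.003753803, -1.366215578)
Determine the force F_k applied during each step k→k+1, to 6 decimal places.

F_0 = 14.953836 N
F_1 = 7.304105 N
F_2 = -4.719559 N
F_3 = 5.300657 N
F_4 = -1.176292 N

step 0→1:
  ẍ = (ẋ'−ẋ)/dt = (1.118097415−0.724319349)/0.017001 = 23.162053
  θ̈ = (θ̇'−θ̇)/dt = (-1.258861453−-0.955879189)/0.017001 = -17.821438
  sinθ=0.110643, cosθ=0.993860
  F = (M+m)·ẍ + m·l·cosθ·θ̈ − m·l·sinθ·θ̇² = 16.789779 + -1.825523 − 0.010420 = 14.953836
step 1→2:
  ẍ = (ẋ'−ẋ)/dt = (1.309915087−1.118097415)/0.017001 = 11.282729
  θ̈ = (θ̇'−θ̇)/dt = (-1.401211278−-1.258861453)/0.017001 = -8.373027
  sinθ=0.094478, cosθ=0.995527
  F = (M+m)·ẍ + m·l·cosθ·θ̈ − m·l·sinθ·θ̇² = 8.178658 + -0.859122 − 0.015431 = 7.304105
step 2→3:
  ẍ = (ẋ'−ẋ)/dt = (1.183659385−1.309915087)/0.017001 = -7.426369
  θ̈ = (θ̇'−θ̇)/dt = (-1.288992496−-1.401211278)/0.017001 = 6.600717
  sinθ=0.073152, cosθ=0.997321
  F = (M+m)·ẍ + m·l·cosθ·θ̈ − m·l·sinθ·θ̇² = -5.383249 + 0.678493 − 0.014803 = -4.719559
step 3→4:
  ẍ = (ẋ'−ẋ)/dt = (1.323320947−1.183659385)/0.017001 = 8.214903
  θ̈ = (θ̇'−θ̇)/dt = (-1.395636619−-1.288992496)/0.017001 = -6.272815
  sinθ=0.049375, cosθ=0.998780
  F = (M+m)·ẍ + m·l·cosθ·θ̈ − m·l·sinθ·θ̇² = 5.954843 + -0.645731 − 0.008455 = 5.300657
step 4→5:
  ẍ = (ẋ'−ẋ)/dt = (1.291680600−1.323320947)/0.017001 = -1.861087
  θ̈ = (θ̇'−θ̇)/dt = (-1.366215578−-1.395636619)/0.017001 = 1.730548
  sinθ=0.027478, cosθ=0.999622
  F = (M+m)·ẍ + m·l·cosθ·θ̈ − m·l·sinθ·θ̇² = -1.349071 + 0.178295 − 0.005516 = -1.176292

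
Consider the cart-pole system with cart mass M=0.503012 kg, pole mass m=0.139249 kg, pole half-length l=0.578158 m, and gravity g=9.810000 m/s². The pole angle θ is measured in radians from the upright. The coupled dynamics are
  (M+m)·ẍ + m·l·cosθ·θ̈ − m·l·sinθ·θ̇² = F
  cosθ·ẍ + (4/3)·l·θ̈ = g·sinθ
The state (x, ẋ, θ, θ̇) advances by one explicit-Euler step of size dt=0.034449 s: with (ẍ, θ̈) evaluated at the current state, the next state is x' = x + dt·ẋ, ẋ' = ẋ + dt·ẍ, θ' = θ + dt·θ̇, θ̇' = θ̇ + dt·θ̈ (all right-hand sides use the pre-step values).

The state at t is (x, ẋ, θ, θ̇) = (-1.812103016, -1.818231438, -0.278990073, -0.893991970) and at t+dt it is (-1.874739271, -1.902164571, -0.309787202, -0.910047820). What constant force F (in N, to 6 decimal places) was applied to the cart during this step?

F = -1.583187 N

ẍ = (ẋ'−ẋ)/dt = (-1.902164571−-1.818231438)/0.034449 = -2.436446
θ̈ = (θ̇'−θ̇)/dt = (-0.910047820−-0.893991970)/0.034449 = -0.466076
sinθ=-0.275385, cosθ=0.961334
F = (M+m)·ẍ + m·l·cosθ·θ̈ − m·l·sinθ·θ̇² = -1.564834 + -0.036072 − -0.017719 = -1.583187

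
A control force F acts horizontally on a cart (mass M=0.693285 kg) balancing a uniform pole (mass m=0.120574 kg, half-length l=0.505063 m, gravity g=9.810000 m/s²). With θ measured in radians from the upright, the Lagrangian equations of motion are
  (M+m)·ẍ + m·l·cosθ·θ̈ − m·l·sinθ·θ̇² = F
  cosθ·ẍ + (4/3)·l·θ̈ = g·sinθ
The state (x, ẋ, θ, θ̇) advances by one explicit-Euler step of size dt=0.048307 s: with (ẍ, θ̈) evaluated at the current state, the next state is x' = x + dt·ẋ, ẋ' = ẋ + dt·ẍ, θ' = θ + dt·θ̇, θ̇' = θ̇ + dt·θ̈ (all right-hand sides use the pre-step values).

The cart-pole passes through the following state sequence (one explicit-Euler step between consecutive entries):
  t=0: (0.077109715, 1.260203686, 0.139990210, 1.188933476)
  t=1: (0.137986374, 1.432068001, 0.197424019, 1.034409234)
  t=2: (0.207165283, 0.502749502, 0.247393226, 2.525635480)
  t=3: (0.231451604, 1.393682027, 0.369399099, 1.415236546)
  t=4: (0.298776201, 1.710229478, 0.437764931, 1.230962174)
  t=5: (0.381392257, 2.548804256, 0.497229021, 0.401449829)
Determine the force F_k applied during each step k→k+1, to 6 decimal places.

step 0→1:
  ẍ = (ẋ'−ẋ)/dt = (1.432068001−1.260203686)/0.048307 = 3.557752
  θ̈ = (θ̇'−θ̇)/dt = (1.034409234−1.188933476)/0.048307 = -3.198796
  sinθ=0.139533, cosθ=0.990217
  F = (M+m)·ẍ + m·l·cosθ·θ̈ − m·l·sinθ·θ̇² = 2.895508 + -0.192893 − 0.012011 = 2.690604
step 1→2:
  ẍ = (ẋ'−ẋ)/dt = (0.502749502−1.432068001)/0.048307 = -19.237761
  θ̈ = (θ̇'−θ̇)/dt = (2.525635480−1.034409234)/0.048307 = 30.869776
  sinθ=0.196144, cosθ=0.980575
  F = (M+m)·ẍ + m·l·cosθ·θ̈ − m·l·sinθ·θ̇² = -15.656825 + 1.843374 − 0.012781 = -13.826231
step 2→3:
  ẍ = (ẋ'−ẋ)/dt = (1.393682027−0.502749502)/0.048307 = 18.443135
  θ̈ = (θ̇'−θ̇)/dt = (1.415236546−2.525635480)/0.048307 = -22.986295
  sinθ=0.244877, cosθ=0.969554
  F = (M+m)·ẍ + m·l·cosθ·θ̈ − m·l·sinθ·θ̇² = 15.010111 + -1.357189 − 0.095124 = 13.557799
step 3→4:
  ẍ = (ẋ'−ẋ)/dt = (1.710229478−1.393682027)/0.048307 = 6.552828
  θ̈ = (θ̇'−θ̇)/dt = (1.230962174−1.415236546)/0.048307 = -3.814652
  sinθ=0.361055, cosθ=0.932544
  F = (M+m)·ẍ + m·l·cosθ·θ̈ − m·l·sinθ·θ̇² = 5.333078 + -0.216633 − 0.044038 = 5.072407
step 4→5:
  ẍ = (ẋ'−ẋ)/dt = (2.548804256−1.710229478)/0.048307 = 17.359281
  θ̈ = (θ̇'−θ̇)/dt = (0.401449829−1.230962174)/0.048307 = -17.171680
  sinθ=0.423916, cosθ=0.905701
  F = (M+m)·ẍ + m·l·cosθ·θ̈ − m·l·sinθ·θ̇² = 14.128007 + -0.947103 − 0.039117 = 13.141787

F_0 = 2.690604 N
F_1 = -13.826231 N
F_2 = 13.557799 N
F_3 = 5.072407 N
F_4 = 13.141787 N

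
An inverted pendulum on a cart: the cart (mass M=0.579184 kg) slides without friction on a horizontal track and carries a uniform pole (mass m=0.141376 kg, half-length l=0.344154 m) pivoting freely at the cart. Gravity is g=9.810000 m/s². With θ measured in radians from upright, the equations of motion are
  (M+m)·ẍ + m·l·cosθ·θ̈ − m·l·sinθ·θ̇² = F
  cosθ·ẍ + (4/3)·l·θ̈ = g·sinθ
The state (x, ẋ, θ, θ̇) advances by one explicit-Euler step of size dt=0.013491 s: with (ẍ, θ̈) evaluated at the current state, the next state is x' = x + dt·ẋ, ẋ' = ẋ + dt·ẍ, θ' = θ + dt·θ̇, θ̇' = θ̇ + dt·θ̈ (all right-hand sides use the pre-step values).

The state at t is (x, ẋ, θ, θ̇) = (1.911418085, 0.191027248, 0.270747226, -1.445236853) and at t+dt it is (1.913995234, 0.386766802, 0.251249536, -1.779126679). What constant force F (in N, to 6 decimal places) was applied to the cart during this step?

F = 9.267049 N

ẍ = (ẋ'−ẋ)/dt = (0.386766802−0.191027248)/0.013491 = 14.508899
θ̈ = (θ̇'−θ̇)/dt = (-1.779126679−-1.445236853)/0.013491 = -24.749079
sinθ=0.267452, cosθ=0.963571
F = (M+m)·ẍ + m·l·cosθ·θ̈ − m·l·sinθ·θ̇² = 10.454532 + -1.160303 − 0.027180 = 9.267049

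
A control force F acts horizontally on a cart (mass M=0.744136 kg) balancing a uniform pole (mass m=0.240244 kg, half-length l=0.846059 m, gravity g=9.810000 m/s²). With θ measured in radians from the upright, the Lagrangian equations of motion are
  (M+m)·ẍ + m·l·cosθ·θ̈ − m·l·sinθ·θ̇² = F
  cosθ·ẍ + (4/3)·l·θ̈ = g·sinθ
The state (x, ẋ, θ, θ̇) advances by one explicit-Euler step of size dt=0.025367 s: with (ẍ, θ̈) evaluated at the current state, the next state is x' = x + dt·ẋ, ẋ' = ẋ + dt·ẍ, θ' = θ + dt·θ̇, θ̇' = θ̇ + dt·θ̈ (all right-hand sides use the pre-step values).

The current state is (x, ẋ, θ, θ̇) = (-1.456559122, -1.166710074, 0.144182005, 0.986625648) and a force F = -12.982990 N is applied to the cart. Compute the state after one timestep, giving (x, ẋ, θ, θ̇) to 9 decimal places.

sinθ=0.143682971, cosθ=0.989623769
temp = (F + m·l·θ̇²·sinθ)/(M+m) = (-12.982990 + 0.028429112)/0.984380 = -13.160121993
θ̈ = (g·sinθ − cosθ·temp)/(l·(4/3 − m·cos²θ/(M+m))) = 15.588931135
ẍ = temp − m·l·θ̈·cosθ/(M+m) = -16.345616603
Euler: x'=-1.456559122+0.025367·-1.166710074=-1.486155056, ẋ'=-1.166710074+0.025367·-16.345616603=-1.581349330
       θ'=0.144182005+0.025367·0.986625648=0.169209738, θ̇'=0.986625648+0.025367·15.588931135=1.382070064

(-1.486155056, -1.581349330, 0.169209738, 1.382070064)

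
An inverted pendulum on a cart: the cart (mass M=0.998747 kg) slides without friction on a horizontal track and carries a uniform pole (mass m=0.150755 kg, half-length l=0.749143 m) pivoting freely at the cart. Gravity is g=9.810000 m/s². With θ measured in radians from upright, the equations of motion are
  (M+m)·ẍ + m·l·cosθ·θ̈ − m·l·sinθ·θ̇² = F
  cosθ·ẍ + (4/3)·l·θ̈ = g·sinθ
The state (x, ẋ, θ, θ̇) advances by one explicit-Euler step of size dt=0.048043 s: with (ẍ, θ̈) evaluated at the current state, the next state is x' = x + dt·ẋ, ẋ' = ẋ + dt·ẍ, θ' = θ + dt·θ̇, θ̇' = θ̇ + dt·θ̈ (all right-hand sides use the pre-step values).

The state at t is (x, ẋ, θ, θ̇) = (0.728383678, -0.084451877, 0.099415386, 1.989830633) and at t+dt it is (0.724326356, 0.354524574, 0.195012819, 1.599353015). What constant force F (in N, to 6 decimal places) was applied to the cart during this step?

F = 9.545416 N

ẍ = (ẋ'−ẋ)/dt = (0.354524574−-0.084451877)/0.048043 = 9.137157
θ̈ = (θ̇'−θ̇)/dt = (1.599353015−1.989830633)/0.048043 = -8.127669
sinθ=0.099252, cosθ=0.995062
F = (M+m)·ẍ + m·l·cosθ·θ̈ − m·l·sinθ·θ̇² = 10.503181 + -0.913383 − 0.044382 = 9.545416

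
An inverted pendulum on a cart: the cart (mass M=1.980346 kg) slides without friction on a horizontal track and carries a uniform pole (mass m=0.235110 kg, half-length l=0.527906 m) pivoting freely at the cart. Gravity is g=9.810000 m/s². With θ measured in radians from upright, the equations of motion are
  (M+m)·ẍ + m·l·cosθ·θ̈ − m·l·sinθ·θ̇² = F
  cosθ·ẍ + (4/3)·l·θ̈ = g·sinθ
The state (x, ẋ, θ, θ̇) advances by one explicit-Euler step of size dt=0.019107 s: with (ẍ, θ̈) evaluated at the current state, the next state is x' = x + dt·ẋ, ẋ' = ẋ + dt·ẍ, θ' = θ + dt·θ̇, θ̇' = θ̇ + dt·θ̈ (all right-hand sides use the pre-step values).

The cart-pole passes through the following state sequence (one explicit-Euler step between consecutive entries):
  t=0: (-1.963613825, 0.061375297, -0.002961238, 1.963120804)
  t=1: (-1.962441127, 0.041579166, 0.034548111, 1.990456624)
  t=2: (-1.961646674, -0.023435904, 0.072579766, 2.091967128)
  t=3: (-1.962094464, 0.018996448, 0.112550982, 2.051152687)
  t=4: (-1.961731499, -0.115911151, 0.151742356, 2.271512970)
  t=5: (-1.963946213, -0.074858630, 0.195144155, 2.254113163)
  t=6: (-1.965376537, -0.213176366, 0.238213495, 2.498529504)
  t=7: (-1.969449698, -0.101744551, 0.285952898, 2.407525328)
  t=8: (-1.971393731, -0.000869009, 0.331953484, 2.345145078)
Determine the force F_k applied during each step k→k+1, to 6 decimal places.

step 0→1:
  ẍ = (ẋ'−ẋ)/dt = (0.041579166−0.061375297)/0.019107 = -1.036067
  θ̈ = (θ̇'−θ̇)/dt = (1.990456624−1.963120804)/0.019107 = 1.430670
  sinθ=-0.002961, cosθ=0.999996
  F = (M+m)·ẍ + m·l·cosθ·θ̈ − m·l·sinθ·θ̇² = -2.295361 + 0.177568 − -0.001416 = -2.116376
step 1→2:
  ẍ = (ẋ'−ẋ)/dt = (-0.023435904−0.041579166)/0.019107 = -3.402683
  θ̈ = (θ̇'−θ̇)/dt = (2.091967128−1.990456624)/0.019107 = 5.312739
  sinθ=0.034541, cosθ=0.999403
  F = (M+m)·ẍ + m·l·cosθ·θ̈ − m·l·sinθ·θ̇² = -7.538495 + 0.659002 − 0.016985 = -6.896478
step 2→3:
  ẍ = (ẋ'−ẋ)/dt = (0.018996448−-0.023435904)/0.019107 = 2.220775
  θ̈ = (θ̇'−θ̇)/dt = (2.051152687−2.091967128)/0.019107 = -2.136099
  sinθ=0.072516, cosθ=0.997367
  F = (M+m)·ẍ + m·l·cosθ·θ̈ − m·l·sinθ·θ̇² = 4.920030 + -0.264426 − 0.039389 = 4.616215
step 3→4:
  ẍ = (ẋ'−ẋ)/dt = (-0.115911151−0.018996448)/0.019107 = -7.060637
  θ̈ = (θ̇'−θ̇)/dt = (2.271512970−2.051152687)/0.019107 = 11.532961
  sinθ=0.112314, cosθ=0.993673
  F = (M+m)·ẍ + m·l·cosθ·θ̈ − m·l·sinθ·θ̇² = -15.642532 + 1.422368 − 0.058648 = -14.278812
step 4→5:
  ẍ = (ẋ'−ẋ)/dt = (-0.074858630−-0.115911151)/0.019107 = 2.148559
  θ̈ = (θ̇'−θ̇)/dt = (2.254113163−2.271512970)/0.019107 = -0.910651
  sinθ=0.151161, cosθ=0.988509
  F = (M+m)·ẍ + m·l·cosθ·θ̈ − m·l·sinθ·θ̇² = 4.760038 + -0.111728 − 0.096805 = 4.551506
step 5→6:
  ẍ = (ẋ'−ẋ)/dt = (-0.213176366−-0.074858630)/0.019107 = -7.239113
  θ̈ = (θ̇'−θ̇)/dt = (2.498529504−2.254113163)/0.019107 = 12.791979
  sinθ=0.193908, cosθ=0.981020
  F = (M+m)·ẍ + m·l·cosθ·θ̈ − m·l·sinθ·θ̇² = -16.037937 + 1.557554 − 0.122285 = -14.602668
step 6→7:
  ẍ = (ẋ'−ẋ)/dt = (-0.101744551−-0.213176366)/0.019107 = 5.831989
  θ̈ = (θ̇'−θ̇)/dt = (2.407525328−2.498529504)/0.019107 = -4.762871
  sinθ=0.235967, cosθ=0.971761
  F = (M+m)·ẍ + m·l·cosθ·θ̈ − m·l·sinθ·θ̇² = 12.920515 + -0.574455 − 0.182830 = 12.163230
step 7→8:
  ẍ = (ẋ'−ẋ)/dt = (-0.000869009−-0.101744551)/0.019107 = 5.279507
  θ̈ = (θ̇'−θ̇)/dt = (2.345145078−2.407525328)/0.019107 = -3.264785
  sinθ=0.282072, cosθ=0.959393
  F = (M+m)·ẍ + m·l·cosθ·θ̈ − m·l·sinθ·θ̇² = 11.696516 + -0.388758 − 0.202922 = 11.104836

F_0 = -2.116376 N
F_1 = -6.896478 N
F_2 = 4.616215 N
F_3 = -14.278812 N
F_4 = 4.551506 N
F_5 = -14.602668 N
F_6 = 12.163230 N
F_7 = 11.104836 N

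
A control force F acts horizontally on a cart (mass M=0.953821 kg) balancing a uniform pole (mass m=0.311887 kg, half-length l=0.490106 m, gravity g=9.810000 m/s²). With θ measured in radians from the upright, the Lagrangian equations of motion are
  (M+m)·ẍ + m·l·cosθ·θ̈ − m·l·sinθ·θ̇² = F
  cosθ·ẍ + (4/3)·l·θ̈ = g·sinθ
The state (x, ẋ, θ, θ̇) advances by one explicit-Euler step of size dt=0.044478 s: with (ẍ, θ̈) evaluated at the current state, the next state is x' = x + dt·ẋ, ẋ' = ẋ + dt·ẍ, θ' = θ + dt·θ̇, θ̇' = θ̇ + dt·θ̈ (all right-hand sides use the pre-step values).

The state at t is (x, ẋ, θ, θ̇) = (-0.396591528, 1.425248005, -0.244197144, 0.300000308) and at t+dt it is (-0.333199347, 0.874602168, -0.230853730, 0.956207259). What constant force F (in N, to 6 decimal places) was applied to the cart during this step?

ẍ = (ẋ'−ẋ)/dt = (0.874602168−1.425248005)/0.044478 = -12.380184
θ̈ = (θ̇'−θ̇)/dt = (0.956207259−0.300000308)/0.044478 = 14.753517
sinθ=-0.241777, cosθ=0.970332
F = (M+m)·ẍ + m·l·cosθ·θ̈ − m·l·sinθ·θ̇² = -15.669698 + 2.188281 − -0.003326 = -13.478091

F = -13.478091 N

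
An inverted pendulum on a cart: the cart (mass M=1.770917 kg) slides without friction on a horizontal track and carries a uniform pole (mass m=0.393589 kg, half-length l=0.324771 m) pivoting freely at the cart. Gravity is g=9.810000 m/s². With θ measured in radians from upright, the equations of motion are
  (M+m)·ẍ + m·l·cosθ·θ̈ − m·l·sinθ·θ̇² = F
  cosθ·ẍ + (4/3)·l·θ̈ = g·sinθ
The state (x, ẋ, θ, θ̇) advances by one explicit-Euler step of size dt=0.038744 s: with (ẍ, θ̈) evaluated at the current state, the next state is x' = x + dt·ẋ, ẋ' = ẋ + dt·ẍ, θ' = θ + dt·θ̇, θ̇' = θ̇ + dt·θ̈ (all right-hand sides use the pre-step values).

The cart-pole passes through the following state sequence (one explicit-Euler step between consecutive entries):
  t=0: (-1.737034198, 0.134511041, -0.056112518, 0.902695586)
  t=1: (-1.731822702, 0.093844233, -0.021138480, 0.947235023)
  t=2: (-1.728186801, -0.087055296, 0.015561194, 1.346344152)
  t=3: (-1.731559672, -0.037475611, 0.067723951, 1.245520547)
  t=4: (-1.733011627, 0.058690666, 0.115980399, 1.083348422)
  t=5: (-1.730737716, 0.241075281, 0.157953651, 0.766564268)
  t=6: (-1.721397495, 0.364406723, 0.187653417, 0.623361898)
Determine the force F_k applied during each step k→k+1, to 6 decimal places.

step 0→1:
  ẍ = (ẋ'−ẋ)/dt = (0.093844233−0.134511041)/0.038744 = -1.049629
  θ̈ = (θ̇'−θ̇)/dt = (0.947235023−0.902695586)/0.038744 = 1.149583
  sinθ=-0.056083, cosθ=0.998426
  F = (M+m)·ẍ + m·l·cosθ·θ̈ − m·l·sinθ·θ̇² = -2.271927 + 0.146716 − -0.005842 = -2.119370
step 1→2:
  ẍ = (ẋ'−ẋ)/dt = (-0.087055296−0.093844233)/0.038744 = -4.669098
  θ̈ = (θ̇'−θ̇)/dt = (1.346344152−0.947235023)/0.038744 = 10.301185
  sinθ=-0.021137, cosθ=0.999777
  F = (M+m)·ẍ + m·l·cosθ·θ̈ − m·l·sinθ·θ̇² = -10.106290 + 1.316468 − -0.002424 = -8.787398
step 2→3:
  ẍ = (ẋ'−ẋ)/dt = (-0.037475611−-0.087055296)/0.038744 = 1.279674
  θ̈ = (θ̇'−θ̇)/dt = (1.245520547−1.346344152)/0.038744 = -2.602302
  sinθ=0.015561, cosθ=0.999879
  F = (M+m)·ẍ + m·l·cosθ·θ̈ − m·l·sinθ·θ̇² = 2.769862 + -0.332602 − 0.003605 = 2.433654
step 3→4:
  ẍ = (ẋ'−ẋ)/dt = (0.058690666−-0.037475611)/0.038744 = 2.482095
  θ̈ = (θ̇'−θ̇)/dt = (1.083348422−1.245520547)/0.038744 = -4.185735
  sinθ=0.067672, cosθ=0.997708
  F = (M+m)·ẍ + m·l·cosθ·θ̈ − m·l·sinθ·θ̇² = 5.372509 + -0.533820 − 0.013419 = 4.825269
step 4→5:
  ẍ = (ẋ'−ẋ)/dt = (0.241075281−0.058690666)/0.038744 = 4.707429
  θ̈ = (θ̇'−θ̇)/dt = (0.766564268−1.083348422)/0.038744 = -8.176341
  sinθ=0.115721, cosθ=0.993282
  F = (M+m)·ẍ + m·l·cosθ·θ̈ − m·l·sinθ·θ̇² = 10.189258 + -1.038130 − 0.017361 = 9.133767
step 5→6:
  ẍ = (ẋ'−ẋ)/dt = (0.364406723−0.241075281)/0.038744 = 3.183240
  θ̈ = (θ̇'−θ̇)/dt = (0.623361898−0.766564268)/0.038744 = -3.696117
  sinθ=0.157298, cosθ=0.987551
  F = (M+m)·ẍ + m·l·cosθ·θ̈ − m·l·sinθ·θ̇² = 6.890142 + -0.466579 − 0.011815 = 6.411747

F_0 = -2.119370 N
F_1 = -8.787398 N
F_2 = 2.433654 N
F_3 = 4.825269 N
F_4 = 9.133767 N
F_5 = 6.411747 N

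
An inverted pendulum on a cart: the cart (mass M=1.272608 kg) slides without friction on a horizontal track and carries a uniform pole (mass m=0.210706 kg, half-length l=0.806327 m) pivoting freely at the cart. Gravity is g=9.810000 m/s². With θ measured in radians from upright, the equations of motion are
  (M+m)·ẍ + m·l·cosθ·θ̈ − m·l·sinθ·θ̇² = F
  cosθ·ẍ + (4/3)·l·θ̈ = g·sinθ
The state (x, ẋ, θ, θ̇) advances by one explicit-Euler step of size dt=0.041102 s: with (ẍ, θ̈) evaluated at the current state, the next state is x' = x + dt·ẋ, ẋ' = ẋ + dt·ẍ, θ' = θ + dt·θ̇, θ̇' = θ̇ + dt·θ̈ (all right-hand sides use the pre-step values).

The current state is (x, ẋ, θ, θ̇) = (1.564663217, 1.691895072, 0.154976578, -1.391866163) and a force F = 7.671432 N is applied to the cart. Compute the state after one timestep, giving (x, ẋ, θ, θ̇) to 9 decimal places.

sinθ=0.154356958, cosθ=0.988015146
temp = (F + m·l·θ̇²·sinθ)/(M+m) = (7.671432 + 0.050805329)/1.483314 = 5.206070548
θ̈ = (g·sinθ − cosθ·temp)/(l·(4/3 − m·cos²θ/(M+m))) = -3.767740005
ẍ = temp − m·l·θ̈·cosθ/(M+m) = 5.632453212
Euler: x'=1.564663217+0.041102·1.691895072=1.634203488, ẋ'=1.691895072+0.041102·5.632453212=1.923400164
       θ'=0.154976578+0.041102·-1.391866163=0.097768095, θ̇'=-1.391866163+0.041102·-3.767740005=-1.546727813

(1.634203488, 1.923400164, 0.097768095, -1.546727813)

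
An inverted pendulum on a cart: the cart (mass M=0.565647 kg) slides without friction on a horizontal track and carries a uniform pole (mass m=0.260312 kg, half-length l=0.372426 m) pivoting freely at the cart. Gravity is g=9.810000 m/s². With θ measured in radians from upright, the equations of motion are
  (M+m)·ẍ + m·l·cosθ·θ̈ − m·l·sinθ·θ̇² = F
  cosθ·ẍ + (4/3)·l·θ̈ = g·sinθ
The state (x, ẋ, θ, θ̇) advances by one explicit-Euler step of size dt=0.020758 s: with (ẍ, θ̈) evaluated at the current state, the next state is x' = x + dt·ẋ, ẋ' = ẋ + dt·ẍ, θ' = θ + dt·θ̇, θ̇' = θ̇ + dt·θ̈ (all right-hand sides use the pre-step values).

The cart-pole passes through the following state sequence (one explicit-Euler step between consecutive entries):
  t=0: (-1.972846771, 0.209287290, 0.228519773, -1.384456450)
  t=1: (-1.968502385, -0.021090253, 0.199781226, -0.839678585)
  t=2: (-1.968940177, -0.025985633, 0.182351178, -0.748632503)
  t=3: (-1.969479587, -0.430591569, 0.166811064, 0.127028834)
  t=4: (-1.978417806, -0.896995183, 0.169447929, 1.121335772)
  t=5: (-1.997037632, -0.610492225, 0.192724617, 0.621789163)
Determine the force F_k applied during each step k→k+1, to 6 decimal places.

step 0→1:
  ẍ = (ẋ'−ẋ)/dt = (-0.021090253−0.209287290)/0.020758 = -11.098253
  θ̈ = (θ̇'−θ̇)/dt = (-0.839678585−-1.384456450)/0.020758 = 26.244237
  sinθ=0.226536, cosθ=0.974003
  F = (M+m)·ẍ + m·l·cosθ·θ̈ − m·l·sinθ·θ̇² = -9.166702 + 2.478154 − 0.042095 = -6.730643
step 1→2:
  ẍ = (ẋ'−ẋ)/dt = (-0.025985633−-0.021090253)/0.020758 = -0.235831
  θ̈ = (θ̇'−θ̇)/dt = (-0.748632503−-0.839678585)/0.020758 = 4.386072
  sinθ=0.198455, cosθ=0.980110
  F = (M+m)·ẍ + m·l·cosθ·θ̈ − m·l·sinθ·θ̇² = -0.194787 + 0.416759 − 0.013565 = 0.208407
step 2→3:
  ẍ = (ẋ'−ẋ)/dt = (-0.430591569−-0.025985633)/0.020758 = -19.491566
  θ̈ = (θ̇'−θ̇)/dt = (0.127028834−-0.748632503)/0.020758 = 42.184283
  sinθ=0.181342, cosθ=0.983420
  F = (M+m)·ẍ + m·l·cosθ·θ̈ − m·l·sinθ·θ̇² = -16.099235 + 4.021832 − 0.009853 = -12.087256
step 3→4:
  ẍ = (ẋ'−ẋ)/dt = (-0.896995183−-0.430591569)/0.020758 = -22.468620
  θ̈ = (θ̇'−θ̇)/dt = (1.121335772−0.127028834)/0.020758 = 47.899939
  sinθ=0.166039, cosθ=0.986119
  F = (M+m)·ẍ + m·l·cosθ·θ̈ − m·l·sinθ·θ̇² = -18.558159 + 4.579295 − 0.000260 = -13.979124
step 4→5:
  ẍ = (ẋ'−ẋ)/dt = (-0.610492225−-0.896995183)/0.020758 = 13.802050
  θ̈ = (θ̇'−θ̇)/dt = (0.621789163−1.121335772)/0.020758 = -24.065257
  sinθ=0.168638, cosθ=0.985678
  F = (M+m)·ẍ + m·l·cosθ·θ̈ − m·l·sinθ·θ̇² = 11.399928 + -2.299640 − 0.020557 = 9.079731

F_0 = -6.730643 N
F_1 = 0.208407 N
F_2 = -12.087256 N
F_3 = -13.979124 N
F_4 = 9.079731 N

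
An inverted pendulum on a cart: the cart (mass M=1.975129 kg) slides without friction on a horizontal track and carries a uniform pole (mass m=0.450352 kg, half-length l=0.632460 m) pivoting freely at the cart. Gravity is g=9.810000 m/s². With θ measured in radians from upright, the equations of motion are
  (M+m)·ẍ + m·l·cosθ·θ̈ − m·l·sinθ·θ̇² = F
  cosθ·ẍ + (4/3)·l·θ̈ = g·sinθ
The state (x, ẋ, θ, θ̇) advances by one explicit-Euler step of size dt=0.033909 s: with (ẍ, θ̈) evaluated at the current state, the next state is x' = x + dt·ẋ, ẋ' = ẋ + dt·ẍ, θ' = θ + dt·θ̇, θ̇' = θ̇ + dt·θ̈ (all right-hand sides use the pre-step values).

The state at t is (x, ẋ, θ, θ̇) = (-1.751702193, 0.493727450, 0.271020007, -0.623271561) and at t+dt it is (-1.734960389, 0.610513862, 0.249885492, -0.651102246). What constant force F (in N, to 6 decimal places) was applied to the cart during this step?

ẍ = (ẋ'−ẋ)/dt = (0.610513862−0.493727450)/0.033909 = 3.444113
θ̈ = (θ̇'−θ̇)/dt = (-0.651102246−-0.623271561)/0.033909 = -0.820746
sinθ=0.267714, cosθ=0.963498
F = (M+m)·ẍ + m·l·cosθ·θ̈ − m·l·sinθ·θ̇² = 8.353630 + -0.225240 − 0.029622 = 8.098768

F = 8.098768 N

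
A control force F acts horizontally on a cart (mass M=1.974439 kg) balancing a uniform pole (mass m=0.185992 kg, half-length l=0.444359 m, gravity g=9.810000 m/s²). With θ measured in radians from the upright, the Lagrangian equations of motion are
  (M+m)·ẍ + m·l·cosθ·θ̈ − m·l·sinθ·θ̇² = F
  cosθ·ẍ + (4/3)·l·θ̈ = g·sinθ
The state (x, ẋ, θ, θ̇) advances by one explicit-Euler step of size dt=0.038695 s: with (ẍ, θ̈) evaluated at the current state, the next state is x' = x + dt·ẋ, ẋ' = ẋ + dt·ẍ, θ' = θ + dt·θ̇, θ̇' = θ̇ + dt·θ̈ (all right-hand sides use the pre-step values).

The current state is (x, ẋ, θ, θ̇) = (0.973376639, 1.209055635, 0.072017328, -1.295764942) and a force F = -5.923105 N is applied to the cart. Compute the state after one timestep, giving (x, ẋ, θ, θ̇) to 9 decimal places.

sinθ=0.071955091, cosθ=0.997407873
temp = (F + m·l·θ̇²·sinθ)/(M+m) = (-5.923105 + 0.009984866)/2.160431 = -2.737009483
θ̈ = (g·sinθ − cosθ·temp)/(l·(4/3 − m·cos²θ/(M+m))) = 6.197076790
ẍ = temp − m·l·θ̈·cosθ/(M+m) = -2.973463945
Euler: x'=0.973376639+0.038695·1.209055635=1.020161047, ẋ'=1.209055635+0.038695·-2.973463945=1.093997448
       θ'=0.072017328+0.038695·-1.295764942=0.021877704, θ̇'=-1.295764942+0.038695·6.197076790=-1.055969056

(1.020161047, 1.093997448, 0.021877704, -1.055969056)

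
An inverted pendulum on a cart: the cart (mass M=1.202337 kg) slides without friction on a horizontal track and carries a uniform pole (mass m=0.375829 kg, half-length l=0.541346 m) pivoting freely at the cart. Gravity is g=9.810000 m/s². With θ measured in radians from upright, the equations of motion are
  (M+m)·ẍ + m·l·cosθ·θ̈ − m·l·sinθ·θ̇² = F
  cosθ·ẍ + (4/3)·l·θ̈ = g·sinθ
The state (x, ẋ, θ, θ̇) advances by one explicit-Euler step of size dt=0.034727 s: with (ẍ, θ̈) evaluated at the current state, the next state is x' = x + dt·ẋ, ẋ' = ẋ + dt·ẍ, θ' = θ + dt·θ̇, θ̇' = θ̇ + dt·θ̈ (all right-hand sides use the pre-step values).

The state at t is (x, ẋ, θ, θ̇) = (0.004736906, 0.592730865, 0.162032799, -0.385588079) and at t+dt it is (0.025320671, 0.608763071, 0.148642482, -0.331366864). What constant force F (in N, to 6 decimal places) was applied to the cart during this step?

F = 1.037205 N

ẍ = (ẋ'−ẋ)/dt = (0.608763071−0.592730865)/0.034727 = 0.461664
θ̈ = (θ̇'−θ̇)/dt = (-0.331366864−-0.385588079)/0.034727 = 1.561356
sinθ=0.161325, cosθ=0.986901
F = (M+m)·ẍ + m·l·cosθ·θ̈ − m·l·sinθ·θ̇² = 0.728582 + 0.313502 − 0.004880 = 1.037205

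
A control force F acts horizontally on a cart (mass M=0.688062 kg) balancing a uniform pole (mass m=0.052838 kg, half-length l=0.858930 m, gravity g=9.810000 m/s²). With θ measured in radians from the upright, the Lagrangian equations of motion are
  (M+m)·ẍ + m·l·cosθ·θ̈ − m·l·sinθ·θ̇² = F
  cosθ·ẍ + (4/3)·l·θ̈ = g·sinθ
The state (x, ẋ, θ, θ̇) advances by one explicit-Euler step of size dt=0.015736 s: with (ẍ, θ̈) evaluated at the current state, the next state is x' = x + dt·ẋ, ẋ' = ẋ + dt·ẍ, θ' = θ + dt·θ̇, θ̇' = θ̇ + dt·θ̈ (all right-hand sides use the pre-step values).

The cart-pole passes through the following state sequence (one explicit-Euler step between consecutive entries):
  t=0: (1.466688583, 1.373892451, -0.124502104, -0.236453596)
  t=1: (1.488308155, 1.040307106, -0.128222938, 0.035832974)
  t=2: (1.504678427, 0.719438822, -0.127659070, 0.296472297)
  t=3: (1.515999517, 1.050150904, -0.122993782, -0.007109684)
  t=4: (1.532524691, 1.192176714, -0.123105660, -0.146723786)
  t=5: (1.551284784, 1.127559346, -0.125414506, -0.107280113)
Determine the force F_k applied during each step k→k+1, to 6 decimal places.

F_0 = -14.926702 N
F_1 = -14.361935 N
F_2 = 14.703030 N
F_3 = 6.287400 N
F_4 = -2.929369 N

step 0→1:
  ẍ = (ẋ'−ẋ)/dt = (1.040307106−1.373892451)/0.015736 = -21.198865
  θ̈ = (θ̇'−θ̇)/dt = (0.035832974−-0.236453596)/0.015736 = 17.303417
  sinθ=-0.124181, cosθ=0.992260
  F = (M+m)·ẍ + m·l·cosθ·θ̈ − m·l·sinθ·θ̇² = -15.706239 + 0.779222 − -0.000315 = -14.926702
step 1→2:
  ẍ = (ẋ'−ẋ)/dt = (0.719438822−1.040307106)/0.015736 = -20.390715
  θ̈ = (θ̇'−θ̇)/dt = (0.296472297−0.035832974)/0.015736 = 16.563251
  sinθ=-0.127872, cosθ=0.991791
  F = (M+m)·ẍ + m·l·cosθ·θ̈ − m·l·sinθ·θ̇² = -15.107480 + 0.745538 − -0.000007 = -14.361935
step 2→3:
  ẍ = (ẋ'−ẋ)/dt = (1.050150904−0.719438822)/0.015736 = 21.016274
  θ̈ = (θ̇'−θ̇)/dt = (-0.007109684−0.296472297)/0.015736 = -19.292195
  sinθ=-0.127313, cosθ=0.991863
  F = (M+m)·ẍ + m·l·cosθ·θ̈ − m·l·sinθ·θ̇² = 15.570957 + -0.868435 − -0.000508 = 14.703030
step 3→4:
  ẍ = (ẋ'−ẋ)/dt = (1.192176714−1.050150904)/0.015736 = 9.025534
  θ̈ = (θ̇'−θ̇)/dt = (-0.146723786−-0.007109684)/0.015736 = -8.872274
  sinθ=-0.122684, cosθ=0.992446
  F = (M+m)·ẍ + m·l·cosθ·θ̈ − m·l·sinθ·θ̇² = 6.687018 + -0.399619 − -0.000000 = 6.287400
step 4→5:
  ẍ = (ẋ'−ẋ)/dt = (1.127559346−1.192176714)/0.015736 = -4.106340
  θ̈ = (θ̇'−θ̇)/dt = (-0.107280113−-0.146723786)/0.015736 = 2.506588
  sinθ=-0.122795, cosθ=0.992432
  F = (M+m)·ẍ + m·l·cosθ·θ̈ − m·l·sinθ·θ̇² = -3.042387 + 0.112898 − -0.000120 = -2.929369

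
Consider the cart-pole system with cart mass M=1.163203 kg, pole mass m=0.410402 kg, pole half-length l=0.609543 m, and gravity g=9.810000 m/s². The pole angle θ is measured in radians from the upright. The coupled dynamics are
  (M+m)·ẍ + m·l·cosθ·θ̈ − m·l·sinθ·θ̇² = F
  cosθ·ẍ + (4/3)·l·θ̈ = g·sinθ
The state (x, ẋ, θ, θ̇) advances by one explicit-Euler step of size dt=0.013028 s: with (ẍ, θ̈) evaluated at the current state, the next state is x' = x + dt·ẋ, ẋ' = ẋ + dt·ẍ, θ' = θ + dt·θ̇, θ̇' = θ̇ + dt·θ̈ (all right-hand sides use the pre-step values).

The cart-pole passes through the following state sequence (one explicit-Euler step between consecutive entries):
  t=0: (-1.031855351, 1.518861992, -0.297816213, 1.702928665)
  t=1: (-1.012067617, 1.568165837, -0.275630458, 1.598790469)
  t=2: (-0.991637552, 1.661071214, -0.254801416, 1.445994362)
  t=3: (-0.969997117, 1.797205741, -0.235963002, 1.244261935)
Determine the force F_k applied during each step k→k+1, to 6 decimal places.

F_0 = 4.256514 N
F_1 = 8.572553 N
F_2 = 12.826526 N

step 0→1:
  ẍ = (ẋ'−ẋ)/dt = (1.568165837−1.518861992)/0.013028 = 3.784452
  θ̈ = (θ̇'−θ̇)/dt = (1.598790469−1.702928665)/0.013028 = -7.993414
  sinθ=-0.293433, cosθ=0.955980
  F = (M+m)·ẍ + m·l·cosθ·θ̈ − m·l·sinθ·θ̇² = 5.955233 + -1.911590 − -0.212871 = 4.256514
step 1→2:
  ẍ = (ẋ'−ẋ)/dt = (1.661071214−1.568165837)/0.013028 = 7.131208
  θ̈ = (θ̇'−θ̇)/dt = (1.445994362−1.598790469)/0.013028 = -11.728286
  sinθ=-0.272154, cosθ=0.962254
  F = (M+m)·ẍ + m·l·cosθ·θ̈ − m·l·sinθ·θ̇² = 11.221704 + -2.823176 − -0.174025 = 8.572553
step 2→3:
  ẍ = (ẋ'−ẋ)/dt = (1.797205741−1.661071214)/0.013028 = 10.449380
  θ̈ = (θ̇'−θ̇)/dt = (1.244261935−1.445994362)/0.013028 = -15.484528
  sinθ=-0.252053, cosθ=0.967713
  F = (M+m)·ẍ + m·l·cosθ·θ̈ − m·l·sinθ·θ̇² = 16.443197 + -3.748509 − -0.131838 = 12.826526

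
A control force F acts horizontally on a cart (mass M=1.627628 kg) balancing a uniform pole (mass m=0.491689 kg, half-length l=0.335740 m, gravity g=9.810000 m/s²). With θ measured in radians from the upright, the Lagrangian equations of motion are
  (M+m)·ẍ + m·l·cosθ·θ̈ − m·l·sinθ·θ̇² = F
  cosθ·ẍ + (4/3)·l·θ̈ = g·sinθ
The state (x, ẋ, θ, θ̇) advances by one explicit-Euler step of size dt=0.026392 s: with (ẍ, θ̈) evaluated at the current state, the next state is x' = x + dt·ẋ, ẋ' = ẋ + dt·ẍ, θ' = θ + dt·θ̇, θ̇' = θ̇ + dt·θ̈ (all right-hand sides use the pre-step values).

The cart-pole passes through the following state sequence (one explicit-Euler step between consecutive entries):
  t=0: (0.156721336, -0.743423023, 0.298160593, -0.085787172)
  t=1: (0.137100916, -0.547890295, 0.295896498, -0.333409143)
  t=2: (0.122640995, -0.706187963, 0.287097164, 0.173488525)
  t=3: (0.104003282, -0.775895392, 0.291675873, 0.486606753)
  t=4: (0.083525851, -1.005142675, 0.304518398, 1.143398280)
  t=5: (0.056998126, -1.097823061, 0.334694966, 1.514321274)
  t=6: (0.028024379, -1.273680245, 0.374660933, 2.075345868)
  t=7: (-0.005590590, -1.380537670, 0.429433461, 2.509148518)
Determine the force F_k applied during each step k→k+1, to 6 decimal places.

F_0 = 14.220697 N
F_1 = -9.684080 N
F_2 = -3.720653 N
F_3 = -14.485481 N
F_4 = -5.293736 N
F_5 = -10.931504 N
F_6 = -6.315835 N

step 0→1:
  ẍ = (ẋ'−ẋ)/dt = (-0.547890295−-0.743423023)/0.026392 = 7.408788
  θ̈ = (θ̇'−θ̇)/dt = (-0.333409143−-0.085787172)/0.026392 = -9.382463
  sinθ=0.293762, cosθ=0.955878
  F = (M+m)·ẍ + m·l·cosθ·θ̈ − m·l·sinθ·θ̇² = 15.701570 + -1.480516 − 0.000357 = 14.220697
step 1→2:
  ẍ = (ẋ'−ẋ)/dt = (-0.706187963−-0.547890295)/0.026392 = -5.997941
  θ̈ = (θ̇'−θ̇)/dt = (0.173488525−-0.333409143)/0.026392 = 19.206489
  sinθ=0.291598, cosθ=0.956541
  F = (M+m)·ẍ + m·l·cosθ·θ̈ − m·l·sinθ·θ̇² = -12.711539 + 3.032810 − 0.005351 = -9.684080
step 2→3:
  ẍ = (ẋ'−ẋ)/dt = (-0.775895392−-0.706187963)/0.026392 = -2.641233
  θ̈ = (θ̇'−θ̇)/dt = (0.486606753−0.173488525)/0.026392 = 11.864134
  sinθ=0.283169, cosθ=0.959070
  F = (M+m)·ẍ + m·l·cosθ·θ̈ − m·l·sinθ·θ̇² = -5.597611 + 1.878365 − 0.001407 = -3.720653
step 3→4:
  ẍ = (ẋ'−ẋ)/dt = (-1.005142675−-0.775895392)/0.026392 = -8.686241
  θ̈ = (θ̇'−θ̇)/dt = (1.143398280−0.486606753)/0.026392 = 24.886008
  sinθ=0.287558, cosθ=0.957763
  F = (M+m)·ẍ + m·l·cosθ·θ̈ − m·l·sinθ·θ̇² = -18.408899 + 3.934658 − 0.011240 = -14.485481
step 4→5:
  ẍ = (ẋ'−ẋ)/dt = (-1.097823061−-1.005142675)/0.026392 = -3.511685
  θ̈ = (θ̇'−θ̇)/dt = (1.514321274−1.143398280)/0.026392 = 14.054372
  sinθ=0.299834, cosθ=0.953991
  F = (M+m)·ẍ + m·l·cosθ·θ̈ − m·l·sinθ·θ̇² = -7.442373 + 2.213347 − 0.064710 = -5.293736
step 5→6:
  ẍ = (ẋ'−ẋ)/dt = (-1.273680245−-1.097823061)/0.026392 = -6.663276
  θ̈ = (θ̇'−θ̇)/dt = (2.075345868−1.514321274)/0.026392 = 21.257373
  sinθ=0.328481, cosθ=0.944511
  F = (M+m)·ẍ + m·l·cosθ·θ̈ − m·l·sinθ·θ̇² = -14.121594 + 3.314439 − 0.124348 = -10.931504
step 6→7:
  ẍ = (ẋ'−ẋ)/dt = (-1.380537670−-1.273680245)/0.026392 = -4.048857
  θ̈ = (θ̇'−θ̇)/dt = (2.509148518−2.075345868)/0.026392 = 16.436899
  sinθ=0.365957, cosθ=0.930632
  F = (M+m)·ẍ + m·l·cosθ·θ̈ − m·l·sinθ·θ̇² = -8.580811 + 2.525174 − 0.260198 = -6.315835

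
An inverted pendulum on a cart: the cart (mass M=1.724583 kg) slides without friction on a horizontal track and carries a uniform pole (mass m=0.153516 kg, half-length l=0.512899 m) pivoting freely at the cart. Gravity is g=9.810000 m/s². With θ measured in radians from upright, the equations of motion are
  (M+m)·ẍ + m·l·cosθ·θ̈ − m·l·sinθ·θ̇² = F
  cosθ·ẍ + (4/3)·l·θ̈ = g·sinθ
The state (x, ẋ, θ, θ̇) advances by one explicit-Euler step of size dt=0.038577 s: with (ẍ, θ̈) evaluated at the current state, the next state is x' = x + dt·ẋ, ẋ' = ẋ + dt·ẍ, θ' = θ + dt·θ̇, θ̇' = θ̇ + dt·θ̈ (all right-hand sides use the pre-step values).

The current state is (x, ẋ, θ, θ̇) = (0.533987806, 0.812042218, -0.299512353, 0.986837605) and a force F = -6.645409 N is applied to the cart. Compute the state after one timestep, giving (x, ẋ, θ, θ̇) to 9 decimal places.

sinθ=-0.295054305, cosθ=0.955480485
temp = (F + m·l·θ̇²·sinθ)/(M+m) = (-6.645409 + -0.022624492)/1.878099 = -3.550416401
θ̈ = (g·sinθ − cosθ·temp)/(l·(4/3 − m·cos²θ/(M+m))) = 0.771186498
ẍ = temp − m·l·θ̈·cosθ/(M+m) = -3.581308559
Euler: x'=0.533987806+0.038577·0.812042218=0.565313959, ẋ'=0.812042218+0.038577·-3.581308559=0.673886078
       θ'=-0.299512353+0.038577·0.986837605=-0.261443119, θ̇'=0.986837605+0.038577·0.771186498=1.016587667

(0.565313959, 0.673886078, -0.261443119, 1.016587667)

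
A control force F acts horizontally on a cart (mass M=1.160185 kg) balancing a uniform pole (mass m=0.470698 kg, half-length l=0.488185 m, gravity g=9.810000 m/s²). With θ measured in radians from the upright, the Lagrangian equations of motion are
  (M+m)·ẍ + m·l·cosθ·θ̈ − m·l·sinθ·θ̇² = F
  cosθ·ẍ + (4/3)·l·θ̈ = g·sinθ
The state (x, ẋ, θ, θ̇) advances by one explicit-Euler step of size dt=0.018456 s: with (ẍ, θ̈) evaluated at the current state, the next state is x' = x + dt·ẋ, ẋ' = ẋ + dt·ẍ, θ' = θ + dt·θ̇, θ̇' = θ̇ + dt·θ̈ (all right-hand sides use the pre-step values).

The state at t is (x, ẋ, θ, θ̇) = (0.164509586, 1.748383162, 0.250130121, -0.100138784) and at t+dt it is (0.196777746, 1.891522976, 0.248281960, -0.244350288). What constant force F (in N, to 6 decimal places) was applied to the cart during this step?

ẍ = (ẋ'−ẋ)/dt = (1.891522976−1.748383162)/0.018456 = 7.755733
θ̈ = (θ̇'−θ̇)/dt = (-0.244350288−-0.100138784)/0.018456 = -7.813801
sinθ=0.247530, cosθ=0.968880
F = (M+m)·ẍ + m·l·cosθ·θ̈ − m·l·sinθ·θ̇² = 12.648694 + -1.739639 − 0.000570 = 10.908484

F = 10.908484 N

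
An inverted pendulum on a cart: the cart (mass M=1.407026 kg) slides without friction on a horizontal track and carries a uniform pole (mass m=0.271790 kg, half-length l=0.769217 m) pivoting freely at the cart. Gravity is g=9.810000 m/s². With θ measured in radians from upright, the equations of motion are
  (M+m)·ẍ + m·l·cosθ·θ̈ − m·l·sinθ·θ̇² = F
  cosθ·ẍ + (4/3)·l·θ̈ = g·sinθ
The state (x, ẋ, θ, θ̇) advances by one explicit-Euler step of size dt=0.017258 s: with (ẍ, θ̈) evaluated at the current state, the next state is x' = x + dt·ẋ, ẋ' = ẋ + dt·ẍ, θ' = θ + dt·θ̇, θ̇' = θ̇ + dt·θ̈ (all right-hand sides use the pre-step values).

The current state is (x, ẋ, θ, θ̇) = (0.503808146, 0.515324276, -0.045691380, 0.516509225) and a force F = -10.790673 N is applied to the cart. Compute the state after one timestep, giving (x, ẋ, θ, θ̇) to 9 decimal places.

(0.512701612, 0.390141339, -0.036777464, 0.630897671)

sinθ=-0.045675483, cosθ=0.998956330
temp = (F + m·l·θ̇²·sinθ)/(M+m) = (-10.790673 + -0.002547544)/1.678816 = -6.429066999
θ̈ = (g·sinθ − cosθ·temp)/(l·(4/3 − m·cos²θ/(M+m))) = 6.628140354
ẍ = temp − m·l·θ̈·cosθ/(M+m) = -7.253617857
Euler: x'=0.503808146+0.017258·0.515324276=0.512701612, ẋ'=0.515324276+0.017258·-7.253617857=0.390141339
       θ'=-0.045691380+0.017258·0.516509225=-0.036777464, θ̇'=0.516509225+0.017258·6.628140354=0.630897671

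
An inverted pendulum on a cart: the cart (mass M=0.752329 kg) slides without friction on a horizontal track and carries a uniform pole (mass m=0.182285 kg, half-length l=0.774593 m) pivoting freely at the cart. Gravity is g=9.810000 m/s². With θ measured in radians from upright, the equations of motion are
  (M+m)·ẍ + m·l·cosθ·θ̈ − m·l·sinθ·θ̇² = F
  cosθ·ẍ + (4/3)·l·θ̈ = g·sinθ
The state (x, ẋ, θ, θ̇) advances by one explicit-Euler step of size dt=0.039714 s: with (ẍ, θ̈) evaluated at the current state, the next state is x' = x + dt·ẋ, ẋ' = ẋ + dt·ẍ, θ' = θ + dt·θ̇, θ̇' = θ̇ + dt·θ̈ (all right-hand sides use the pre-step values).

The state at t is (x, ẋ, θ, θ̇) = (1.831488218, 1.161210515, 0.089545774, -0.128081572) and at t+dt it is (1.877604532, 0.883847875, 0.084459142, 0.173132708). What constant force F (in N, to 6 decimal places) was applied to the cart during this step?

ẍ = (ẋ'−ẋ)/dt = (0.883847875−1.161210515)/0.039714 = -6.984002
θ̈ = (θ̇'−θ̇)/dt = (0.173132708−-0.128081572)/0.039714 = 7.584587
sinθ=0.089426, cosθ=0.995993
F = (M+m)·ẍ + m·l·cosθ·θ̈ − m·l·sinθ·θ̇² = -6.527346 + 1.066628 − 0.000207 = -5.460925

F = -5.460925 N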